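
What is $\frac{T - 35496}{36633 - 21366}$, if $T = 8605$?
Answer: $- \frac{26891}{15267} \approx -1.7614$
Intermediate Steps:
$\frac{T - 35496}{36633 - 21366} = \frac{8605 - 35496}{36633 - 21366} = - \frac{26891}{15267}$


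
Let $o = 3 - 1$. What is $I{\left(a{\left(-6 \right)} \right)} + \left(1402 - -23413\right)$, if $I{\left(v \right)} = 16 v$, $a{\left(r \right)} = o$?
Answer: $24847$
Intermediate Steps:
$o = 2$ ($o = 3 - 1 = 2$)
$a{\left(r \right)} = 2$
$I{\left(a{\left(-6 \right)} \right)} + \left(1402 - -23413\right) = 16 \cdot 2 + \left(1402 - -23413\right) = 32 + \left(1402 + 23413\right) = 32 + 24815 = 24847$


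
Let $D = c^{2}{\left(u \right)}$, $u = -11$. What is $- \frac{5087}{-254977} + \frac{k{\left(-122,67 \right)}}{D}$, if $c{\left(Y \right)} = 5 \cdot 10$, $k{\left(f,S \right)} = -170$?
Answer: $- \frac{3062859}{63744250} \approx -0.048049$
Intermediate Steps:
$c{\left(Y \right)} = 50$
$D = 2500$ ($D = 50^{2} = 2500$)
$- \frac{5087}{-254977} + \frac{k{\left(-122,67 \right)}}{D} = - \frac{5087}{-254977} - \frac{170}{2500} = \left(-5087\right) \left(- \frac{1}{254977}\right) - \frac{17}{250} = \frac{5087}{254977} - \frac{17}{250} = - \frac{3062859}{63744250}$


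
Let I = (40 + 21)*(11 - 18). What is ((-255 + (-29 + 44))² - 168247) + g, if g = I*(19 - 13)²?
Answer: -126019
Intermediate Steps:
I = -427 (I = 61*(-7) = -427)
g = -15372 (g = -427*(19 - 13)² = -427*6² = -427*36 = -15372)
((-255 + (-29 + 44))² - 168247) + g = ((-255 + (-29 + 44))² - 168247) - 15372 = ((-255 + 15)² - 168247) - 15372 = ((-240)² - 168247) - 15372 = (57600 - 168247) - 15372 = -110647 - 15372 = -126019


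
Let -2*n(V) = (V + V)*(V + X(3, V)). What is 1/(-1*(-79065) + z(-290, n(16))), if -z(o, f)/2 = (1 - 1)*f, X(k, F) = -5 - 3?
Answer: 1/79065 ≈ 1.2648e-5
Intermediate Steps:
X(k, F) = -8
n(V) = -V*(-8 + V) (n(V) = -(V + V)*(V - 8)/2 = -2*V*(-8 + V)/2 = -V*(-8 + V))
z(o, f) = 0 (z(o, f) = -2*(1 - 1)*f = -0*f = -2*0 = 0)
1/(-1*(-79065) + z(-290, n(16))) = 1/(-1*(-79065) + 0) = 1/(79065 + 0) = 1/79065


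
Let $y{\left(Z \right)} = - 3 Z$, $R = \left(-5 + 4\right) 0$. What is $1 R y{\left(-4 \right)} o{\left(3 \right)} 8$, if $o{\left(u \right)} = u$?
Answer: $0$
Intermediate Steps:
$R = 0$ ($R = \left(-1\right) 0 = 0$)
$1 R y{\left(-4 \right)} o{\left(3 \right)} 8 = 1 \cdot 0 \left(\left(-3\right) \left(-4\right)\right) 3 \cdot 8 = 0 \cdot 12 \cdot 3 \cdot 8 = 0 \cdot 3 \cdot 8 = 0 \cdot 8 = 0$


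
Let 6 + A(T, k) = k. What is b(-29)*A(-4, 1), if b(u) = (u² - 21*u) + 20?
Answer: -7350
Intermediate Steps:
b(u) = 20 + u² - 21*u
A(T, k) = -6 + k
b(-29)*A(-4, 1) = (20 + (-29)² - 21*(-29))*(-6 + 1) = (20 + 841 + 609)*(-5) = 1470*(-5) = -7350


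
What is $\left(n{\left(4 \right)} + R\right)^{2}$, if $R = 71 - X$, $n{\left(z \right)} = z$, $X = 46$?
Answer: $841$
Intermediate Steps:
$R = 25$ ($R = 71 - 46 = 25$)
$\left(n{\left(4 \right)} + R\right)^{2} = \left(4 + 25\right)^{2} = 29^{2} = 841$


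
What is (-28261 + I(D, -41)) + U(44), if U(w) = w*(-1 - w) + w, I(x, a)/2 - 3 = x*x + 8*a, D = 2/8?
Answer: -246775/8 ≈ -30847.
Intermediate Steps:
D = ¼ (D = 2*(⅛) = ¼ ≈ 0.25000)
I(x, a) = 6 + 2*x² + 16*a (I(x, a) = 6 + 2*(x*x + 8*a) = 6 + 2*(x² + 8*a) = 6 + (2*x² + 16*a) = 6 + 2*x² + 16*a)
U(w) = w + w*(-1 - w)
(-28261 + I(D, -41)) + U(44) = (-28261 + (6 + 2*(¼)² + 16*(-41))) - 1*44² = (-28261 + (6 + 2*(1/16) - 656)) - 1*1936 = (-28261 + (6 + ⅛ - 656)) - 1936 = (-28261 - 5199/8) - 1936 = -231287/8 - 1936 = -246775/8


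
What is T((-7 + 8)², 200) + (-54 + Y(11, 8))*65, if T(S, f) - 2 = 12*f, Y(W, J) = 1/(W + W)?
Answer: -24311/22 ≈ -1105.0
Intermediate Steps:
Y(W, J) = 1/(2*W)
T(S, f) = 2 + 12*f
T((-7 + 8)², 200) + (-54 + Y(11, 8))*65 = (2 + 12*200) + (-54 + (½)/11)*65 = (2 + 2400) + (-54 + (½)*(1/11))*65 = 2402 + (-54 + 1/22)*65 = 2402 - 1187/22*65 = 2402 - 77155/22 = -24311/22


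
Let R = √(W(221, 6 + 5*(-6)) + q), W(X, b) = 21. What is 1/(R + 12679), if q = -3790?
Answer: 12679/160760810 - I*√3769/160760810 ≈ 7.8869e-5 - 3.8189e-7*I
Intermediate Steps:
R = I*√3769 (R = √(21 - 3790) = √(-3769) = I*√3769 ≈ 61.392*I)
1/(R + 12679) = 1/(I*√3769 + 12679) = 1/(12679 + I*√3769)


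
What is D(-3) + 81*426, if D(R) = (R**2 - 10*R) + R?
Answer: 34542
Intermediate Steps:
D(R) = R**2 - 9*R
D(-3) + 81*426 = -3*(-9 - 3) + 81*426 = -3*(-12) + 34506 = 36 + 34506 = 34542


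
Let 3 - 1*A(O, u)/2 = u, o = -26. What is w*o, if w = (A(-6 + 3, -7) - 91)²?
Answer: -131066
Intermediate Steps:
A(O, u) = 6 - 2*u
w = 5041 (w = ((6 - 2*(-7)) - 91)² = ((6 + 14) - 91)² = (20 - 91)² = (-71)² = 5041)
w*o = 5041*(-26) = -131066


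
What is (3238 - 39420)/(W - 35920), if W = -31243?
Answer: 36182/67163 ≈ 0.53872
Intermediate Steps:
(3238 - 39420)/(W - 35920) = (3238 - 39420)/(-31243 - 35920) = -36182/(-67163) = -36182*(-1/67163) = 36182/67163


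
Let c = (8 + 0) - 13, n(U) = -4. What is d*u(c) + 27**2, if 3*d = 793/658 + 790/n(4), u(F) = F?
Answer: 347476/329 ≈ 1056.2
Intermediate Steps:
c = -5 (c = 8 - 13 = -5)
d = -21527/329 (d = (793/658 + 790/(-4))/3 = (793*(1/658) + 790*(-1/4))/3 = (793/658 - 395/2)/3 = (1/3)*(-64581/329) = -21527/329 ≈ -65.432)
d*u(c) + 27**2 = -21527/329*(-5) + 27**2 = 107635/329 + 729 = 347476/329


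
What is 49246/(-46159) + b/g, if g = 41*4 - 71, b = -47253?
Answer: -23502485/46159 ≈ -509.16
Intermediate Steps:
g = 93 (g = 164 - 71 = 93)
49246/(-46159) + b/g = 49246/(-46159) - 47253/93 = 49246*(-1/46159) - 47253*1/93 = -49246/46159 - 15751/31 = -23502485/46159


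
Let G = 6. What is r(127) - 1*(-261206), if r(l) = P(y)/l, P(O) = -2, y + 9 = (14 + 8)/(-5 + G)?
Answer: 33173160/127 ≈ 2.6121e+5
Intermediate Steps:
y = 13 (y = -9 + (14 + 8)/(-5 + 6) = -9 + 22/1 = -9 + 22*1 = -9 + 22 = 13)
r(l) = -2/l
r(127) - 1*(-261206) = -2/127 - 1*(-261206) = -2*1/127 + 261206 = -2/127 + 261206 = 33173160/127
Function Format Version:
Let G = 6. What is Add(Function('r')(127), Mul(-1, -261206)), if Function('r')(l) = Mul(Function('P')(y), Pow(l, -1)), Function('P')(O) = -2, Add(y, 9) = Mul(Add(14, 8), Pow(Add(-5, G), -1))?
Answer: Rational(33173160, 127) ≈ 2.6121e+5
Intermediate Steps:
y = 13 (y = Add(-9, Mul(Add(14, 8), Pow(Add(-5, 6), -1))) = Add(-9, Mul(22, Pow(1, -1))) = Add(-9, Mul(22, 1)) = Add(-9, 22) = 13)
Function('r')(l) = Mul(-2, Pow(l, -1))
Add(Function('r')(127), Mul(-1, -261206)) = Add(Mul(-2, Pow(127, -1)), Mul(-1, -261206)) = Add(Mul(-2, Rational(1, 127)), 261206) = Add(Rational(-2, 127), 261206) = Rational(33173160, 127)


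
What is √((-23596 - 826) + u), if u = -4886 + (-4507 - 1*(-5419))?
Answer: 2*I*√7099 ≈ 168.51*I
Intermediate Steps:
u = -3974 (u = -4886 + (-4507 + 5419) = -4886 + 912 = -3974)
√((-23596 - 826) + u) = √((-23596 - 826) - 3974) = √(-24422 - 3974) = √(-28396) = 2*I*√7099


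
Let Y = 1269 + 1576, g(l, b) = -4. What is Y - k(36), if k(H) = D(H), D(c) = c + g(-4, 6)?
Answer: 2813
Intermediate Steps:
D(c) = -4 + c (D(c) = c - 4 = -4 + c)
Y = 2845
k(H) = -4 + H
Y - k(36) = 2845 - (-4 + 36) = 2845 - 1*32 = 2845 - 32 = 2813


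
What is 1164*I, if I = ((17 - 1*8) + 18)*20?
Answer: 628560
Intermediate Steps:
I = 540 (I = ((17 - 8) + 18)*20 = (9 + 18)*20 = 27*20 = 540)
1164*I = 1164*540 = 628560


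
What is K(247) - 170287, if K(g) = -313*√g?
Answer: -170287 - 313*√247 ≈ -1.7521e+5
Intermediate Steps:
K(247) - 170287 = -313*√247 - 170287 = -170287 - 313*√247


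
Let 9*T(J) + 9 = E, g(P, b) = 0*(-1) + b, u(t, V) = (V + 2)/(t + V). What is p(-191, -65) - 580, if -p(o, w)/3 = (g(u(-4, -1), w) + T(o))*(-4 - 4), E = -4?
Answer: -6524/3 ≈ -2174.7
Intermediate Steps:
u(t, V) = (2 + V)/(V + t)
g(P, b) = b (g(P, b) = 0 + b = b)
T(J) = -13/9 (T(J) = -1 + (1/9)*(-4) = -1 - 4/9 = -13/9)
p(o, w) = -104/3 + 24*w (p(o, w) = -3*(w - 13/9)*(-4 - 4) = -3*(-13/9 + w)*(-8) = -3*(104/9 - 8*w) = -104/3 + 24*w)
p(-191, -65) - 580 = (-104/3 + 24*(-65)) - 580 = (-104/3 - 1560) - 580 = -4784/3 - 580 = -6524/3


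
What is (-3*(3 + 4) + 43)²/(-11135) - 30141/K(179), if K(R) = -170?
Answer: 3947503/22270 ≈ 177.26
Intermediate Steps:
(-3*(3 + 4) + 43)²/(-11135) - 30141/K(179) = (-3*(3 + 4) + 43)²/(-11135) - 30141/(-170) = (-3*7 + 43)²*(-1/11135) - 30141*(-1/170) = (-21 + 43)²*(-1/11135) + 1773/10 = 22²*(-1/11135) + 1773/10 = 484*(-1/11135) + 1773/10 = -484/11135 + 1773/10 = 3947503/22270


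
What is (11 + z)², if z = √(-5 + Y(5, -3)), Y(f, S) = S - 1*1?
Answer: 112 + 66*I ≈ 112.0 + 66.0*I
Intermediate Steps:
Y(f, S) = -1 + S (Y(f, S) = S - 1 = -1 + S)
z = 3*I (z = √(-5 + (-1 - 3)) = √(-5 - 4) = √(-9) = 3*I ≈ 3.0*I)
(11 + z)² = (11 + 3*I)²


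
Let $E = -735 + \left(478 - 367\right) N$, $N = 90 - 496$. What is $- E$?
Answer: $45801$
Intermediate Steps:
$N = -406$ ($N = 90 - 496 = -406$)
$E = -45801$ ($E = -735 + \left(478 - 367\right) \left(-406\right) = -735 + 111 \left(-406\right) = -735 - 45066 = -45801$)
$- E = \left(-1\right) \left(-45801\right) = 45801$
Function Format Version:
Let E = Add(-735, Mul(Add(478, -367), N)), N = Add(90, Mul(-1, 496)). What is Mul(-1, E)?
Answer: 45801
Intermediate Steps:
N = -406 (N = Add(90, -496) = -406)
E = -45801 (E = Add(-735, Mul(Add(478, -367), -406)) = Add(-735, Mul(111, -406)) = Add(-735, -45066) = -45801)
Mul(-1, E) = Mul(-1, -45801) = 45801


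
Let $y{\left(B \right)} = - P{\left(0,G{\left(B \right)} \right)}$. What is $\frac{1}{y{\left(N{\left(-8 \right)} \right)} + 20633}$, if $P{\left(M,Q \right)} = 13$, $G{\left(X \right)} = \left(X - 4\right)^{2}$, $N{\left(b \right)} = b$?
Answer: $\frac{1}{20620} \approx 4.8497 \cdot 10^{-5}$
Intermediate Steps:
$G{\left(X \right)} = \left(-4 + X\right)^{2}$
$y{\left(B \right)} = -13$ ($y{\left(B \right)} = \left(-1\right) 13 = -13$)
$\frac{1}{y{\left(N{\left(-8 \right)} \right)} + 20633} = \frac{1}{-13 + 20633} = \frac{1}{20620}$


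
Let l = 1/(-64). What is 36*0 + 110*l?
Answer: -55/32 ≈ -1.7188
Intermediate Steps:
l = -1/64 ≈ -0.015625
36*0 + 110*l = 36*0 + 110*(-1/64) = 0 - 55/32 = -55/32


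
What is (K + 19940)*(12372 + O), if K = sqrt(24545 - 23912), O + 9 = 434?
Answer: 255172180 + 12797*sqrt(633) ≈ 2.5549e+8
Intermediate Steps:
O = 425 (O = -9 + 434 = 425)
K = sqrt(633) ≈ 25.159
(K + 19940)*(12372 + O) = (sqrt(633) + 19940)*(12372 + 425) = (19940 + sqrt(633))*12797 = 255172180 + 12797*sqrt(633)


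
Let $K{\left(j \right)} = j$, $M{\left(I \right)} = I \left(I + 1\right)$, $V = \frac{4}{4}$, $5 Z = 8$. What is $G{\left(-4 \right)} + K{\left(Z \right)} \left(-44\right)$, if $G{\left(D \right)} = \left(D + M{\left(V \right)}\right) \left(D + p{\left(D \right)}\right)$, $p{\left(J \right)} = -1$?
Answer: $- \frac{302}{5} \approx -60.4$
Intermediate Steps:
$Z = \frac{8}{5}$ ($Z = \frac{1}{5} \cdot 8 = \frac{8}{5} \approx 1.6$)
$V = 1$ ($V = 4 \cdot \frac{1}{4} = 1$)
$M{\left(I \right)} = I \left(1 + I\right)$
$G{\left(D \right)} = \left(-1 + D\right) \left(2 + D\right)$ ($G{\left(D \right)} = \left(D + 1 \left(1 + 1\right)\right) \left(D - 1\right) = \left(D + 1 \cdot 2\right) \left(-1 + D\right) = \left(D + 2\right) \left(-1 + D\right) = \left(2 + D\right) \left(-1 + D\right) = \left(-1 + D\right) \left(2 + D\right)$)
$G{\left(-4 \right)} + K{\left(Z \right)} \left(-44\right) = \left(-2 - 4 + \left(-4\right)^{2}\right) + \frac{8}{5} \left(-44\right) = \left(-2 - 4 + 16\right) - \frac{352}{5} = 10 - \frac{352}{5} = - \frac{302}{5}$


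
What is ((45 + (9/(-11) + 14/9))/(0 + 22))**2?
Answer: 5125696/1185921 ≈ 4.3221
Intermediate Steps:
((45 + (9/(-11) + 14/9))/(0 + 22))**2 = ((45 + (9*(-1/11) + 14*(1/9)))/22)**2 = ((45 + (-9/11 + 14/9))*(1/22))**2 = ((45 + 73/99)*(1/22))**2 = ((4528/99)*(1/22))**2 = (2264/1089)**2 = 5125696/1185921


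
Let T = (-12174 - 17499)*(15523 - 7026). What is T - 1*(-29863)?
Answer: -252101618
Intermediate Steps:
T = -252131481 (T = -29673*8497 = -252131481)
T - 1*(-29863) = -252131481 - 1*(-29863) = -252131481 + 29863 = -252101618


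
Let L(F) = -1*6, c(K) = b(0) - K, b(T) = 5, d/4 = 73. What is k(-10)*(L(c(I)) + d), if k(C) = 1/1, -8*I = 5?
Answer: 286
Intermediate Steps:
d = 292 (d = 4*73 = 292)
I = -5/8 (I = -1/8*5 = -5/8 ≈ -0.62500)
c(K) = 5 - K
L(F) = -6
k(C) = 1
k(-10)*(L(c(I)) + d) = 1*(-6 + 292) = 1*286 = 286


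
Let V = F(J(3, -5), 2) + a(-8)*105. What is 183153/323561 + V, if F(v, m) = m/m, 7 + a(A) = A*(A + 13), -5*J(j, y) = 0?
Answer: -1596266821/323561 ≈ -4933.4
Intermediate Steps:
J(j, y) = 0 (J(j, y) = -⅕*0 = 0)
a(A) = -7 + A*(13 + A) (a(A) = -7 + A*(A + 13) = -7 + A*(13 + A))
F(v, m) = 1
V = -4934 (V = 1 + (-7 + (-8)² + 13*(-8))*105 = 1 + (-7 + 64 - 104)*105 = 1 - 47*105 = 1 - 4935 = -4934)
183153/323561 + V = 183153/323561 - 4934 = -1596266821/323561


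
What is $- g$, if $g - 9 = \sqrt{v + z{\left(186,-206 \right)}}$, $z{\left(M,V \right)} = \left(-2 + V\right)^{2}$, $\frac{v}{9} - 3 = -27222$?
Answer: $-9 - 11 i \sqrt{1667} \approx -9.0 - 449.12 i$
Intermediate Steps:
$v = -244971$ ($v = 27 + 9 \left(-27222\right) = 27 - 244998 = -244971$)
$g = 9 + 11 i \sqrt{1667}$ ($g = 9 + \sqrt{-244971 + \left(-2 - 206\right)^{2}} = 9 + \sqrt{-244971 + \left(-208\right)^{2}} = 9 + \sqrt{-244971 + 43264} = 9 + \sqrt{-201707} = 9 + 11 i \sqrt{1667} \approx 9.0 + 449.12 i$)
$- g = - (9 + 11 i \sqrt{1667}) = -9 - 11 i \sqrt{1667}$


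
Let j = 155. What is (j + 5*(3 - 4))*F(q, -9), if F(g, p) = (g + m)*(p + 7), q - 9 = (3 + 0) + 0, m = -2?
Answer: -3000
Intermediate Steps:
q = 12 (q = 9 + ((3 + 0) + 0) = 9 + (3 + 0) = 9 + 3 = 12)
F(g, p) = (-2 + g)*(7 + p) (F(g, p) = (g - 2)*(p + 7) = (-2 + g)*(7 + p))
(j + 5*(3 - 4))*F(q, -9) = (155 + 5*(3 - 4))*(-14 - 2*(-9) + 7*12 + 12*(-9)) = (155 + 5*(-1))*(-14 + 18 + 84 - 108) = (155 - 5)*(-20) = 150*(-20) = -3000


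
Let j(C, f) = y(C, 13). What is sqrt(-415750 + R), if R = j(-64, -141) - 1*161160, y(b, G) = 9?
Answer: I*sqrt(576901) ≈ 759.54*I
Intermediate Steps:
j(C, f) = 9
R = -161151 (R = 9 - 1*161160 = 9 - 161160 = -161151)
sqrt(-415750 + R) = sqrt(-415750 - 161151) = sqrt(-576901) = I*sqrt(576901)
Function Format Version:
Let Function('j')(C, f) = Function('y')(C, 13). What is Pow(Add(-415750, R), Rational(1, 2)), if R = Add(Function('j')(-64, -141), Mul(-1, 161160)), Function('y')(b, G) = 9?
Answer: Mul(I, Pow(576901, Rational(1, 2))) ≈ Mul(759.54, I)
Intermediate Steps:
Function('j')(C, f) = 9
R = -161151 (R = Add(9, Mul(-1, 161160)) = Add(9, -161160) = -161151)
Pow(Add(-415750, R), Rational(1, 2)) = Pow(Add(-415750, -161151), Rational(1, 2)) = Pow(-576901, Rational(1, 2)) = Mul(I, Pow(576901, Rational(1, 2)))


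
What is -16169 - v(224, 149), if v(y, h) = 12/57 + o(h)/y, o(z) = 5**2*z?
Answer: -68886935/4256 ≈ -16186.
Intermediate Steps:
o(z) = 25*z
v(y, h) = 4/19 + 25*h/y (v(y, h) = 12/57 + (25*h)/y = 12*(1/57) + 25*h/y = 4/19 + 25*h/y)
-16169 - v(224, 149) = -16169 - (4/19 + 25*149/224) = -16169 - (4/19 + 25*149*(1/224)) = -16169 - (4/19 + 3725/224) = -16169 - 1*71671/4256 = -16169 - 71671/4256 = -68886935/4256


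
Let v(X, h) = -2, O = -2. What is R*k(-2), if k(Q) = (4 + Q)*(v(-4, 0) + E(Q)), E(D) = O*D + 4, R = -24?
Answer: -288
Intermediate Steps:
E(D) = 4 - 2*D (E(D) = -2*D + 4 = 4 - 2*D)
k(Q) = (2 - 2*Q)*(4 + Q) (k(Q) = (4 + Q)*(-2 + (4 - 2*Q)) = (4 + Q)*(2 - 2*Q) = (2 - 2*Q)*(4 + Q))
R*k(-2) = -24*(8 - 6*(-2) - 2*(-2)²) = -24*(8 + 12 - 2*4) = -24*(8 + 12 - 8) = -24*12 = -288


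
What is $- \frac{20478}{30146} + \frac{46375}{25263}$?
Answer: $\frac{62906074}{54398457} \approx 1.1564$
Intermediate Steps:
$- \frac{20478}{30146} + \frac{46375}{25263} = \left(-20478\right) \frac{1}{30146} + 46375 \cdot \frac{1}{25263} = - \frac{10239}{15073} + \frac{6625}{3609} = \frac{62906074}{54398457}$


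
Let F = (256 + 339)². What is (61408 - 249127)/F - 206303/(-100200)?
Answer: 44266919/28957800 ≈ 1.5287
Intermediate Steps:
F = 354025 (F = 595² = 354025)
(61408 - 249127)/F - 206303/(-100200) = (61408 - 249127)/354025 - 206303/(-100200) = -187719*1/354025 - 206303*(-1/100200) = -3831/7225 + 206303/100200 = 44266919/28957800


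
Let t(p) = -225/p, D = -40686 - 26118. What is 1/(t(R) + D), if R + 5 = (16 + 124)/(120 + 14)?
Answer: -53/3537597 ≈ -1.4982e-5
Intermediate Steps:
D = -66804
R = -265/67 (R = -5 + (16 + 124)/(120 + 14) = -5 + 140/134 = -5 + 140*(1/134) = -5 + 70/67 = -265/67 ≈ -3.9552)
1/(t(R) + D) = 1/(-225/(-265/67) - 66804) = 1/(-225*(-67/265) - 66804) = 1/(3015/53 - 66804) = 1/(-3537597/53) = -53/3537597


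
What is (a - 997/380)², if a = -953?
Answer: 131868480769/144400 ≈ 9.1322e+5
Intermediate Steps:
(a - 997/380)² = (-953 - 997/380)² = (-363137/380)² = 131868480769/144400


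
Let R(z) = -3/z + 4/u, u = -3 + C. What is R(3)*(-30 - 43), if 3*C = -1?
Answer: 803/5 ≈ 160.60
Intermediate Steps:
C = -⅓ (C = (⅓)*(-1) = -⅓ ≈ -0.33333)
u = -10/3 (u = -3 - ⅓ = -10/3 ≈ -3.3333)
R(z) = -6/5 - 3/z (R(z) = -3/z + 4/(-10/3) = -3/z + 4*(-3/10) = -3/z - 6/5 = -6/5 - 3/z)
R(3)*(-30 - 43) = (-6/5 - 3/3)*(-30 - 43) = (-6/5 - 3*⅓)*(-73) = (-6/5 - 1)*(-73) = -11/5*(-73) = 803/5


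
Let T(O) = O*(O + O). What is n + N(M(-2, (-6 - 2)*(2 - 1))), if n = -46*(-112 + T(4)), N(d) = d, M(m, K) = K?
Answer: 3672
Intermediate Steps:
T(O) = 2*O² (T(O) = O*(2*O) = 2*O²)
n = 3680 (n = -46*(-112 + 2*4²) = -46*(-112 + 2*16) = -46*(-112 + 32) = -46*(-80) = 3680)
n + N(M(-2, (-6 - 2)*(2 - 1))) = 3680 + (-6 - 2)*(2 - 1) = 3680 - 8*1 = 3680 - 8 = 3672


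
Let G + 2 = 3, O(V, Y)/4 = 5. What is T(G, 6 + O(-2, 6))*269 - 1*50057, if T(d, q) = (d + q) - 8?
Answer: -44946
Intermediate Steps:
O(V, Y) = 20 (O(V, Y) = 4*5 = 20)
G = 1 (G = -2 + 3 = 1)
T(d, q) = -8 + d + q
T(G, 6 + O(-2, 6))*269 - 1*50057 = (-8 + 1 + (6 + 20))*269 - 1*50057 = (-8 + 1 + 26)*269 - 50057 = 19*269 - 50057 = 5111 - 50057 = -44946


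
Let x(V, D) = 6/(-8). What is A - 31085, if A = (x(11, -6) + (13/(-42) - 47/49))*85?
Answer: -18378875/588 ≈ -31257.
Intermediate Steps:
x(V, D) = -¾ (x(V, D) = 6*(-⅛) = -¾)
A = -100895/588 (A = (-¾ + (13/(-42) - 47/49))*85 = (-¾ + (13*(-1/42) - 47*1/49))*85 = (-¾ + (-13/42 - 47/49))*85 = (-¾ - 373/294)*85 = -1187/588*85 = -100895/588 ≈ -171.59)
A - 31085 = -100895/588 - 31085 = -18378875/588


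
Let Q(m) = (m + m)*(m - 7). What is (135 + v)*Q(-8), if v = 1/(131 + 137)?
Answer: 2170860/67 ≈ 32401.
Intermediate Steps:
Q(m) = 2*m*(-7 + m) (Q(m) = (2*m)*(-7 + m) = 2*m*(-7 + m))
v = 1/268 ≈ 0.0037313
(135 + v)*Q(-8) = (135 + 1/268)*(2*(-8)*(-7 - 8)) = 36181*(2*(-8)*(-15))/268 = (36181/268)*240 = 2170860/67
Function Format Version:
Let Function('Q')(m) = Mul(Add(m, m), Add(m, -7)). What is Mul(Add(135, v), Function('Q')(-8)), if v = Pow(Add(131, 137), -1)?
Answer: Rational(2170860, 67) ≈ 32401.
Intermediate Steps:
Function('Q')(m) = Mul(2, m, Add(-7, m)) (Function('Q')(m) = Mul(Mul(2, m), Add(-7, m)) = Mul(2, m, Add(-7, m)))
v = Rational(1, 268) (v = Pow(268, -1) = Rational(1, 268) ≈ 0.0037313)
Mul(Add(135, v), Function('Q')(-8)) = Mul(Add(135, Rational(1, 268)), Mul(2, -8, Add(-7, -8))) = Mul(Rational(36181, 268), Mul(2, -8, -15)) = Mul(Rational(36181, 268), 240) = Rational(2170860, 67)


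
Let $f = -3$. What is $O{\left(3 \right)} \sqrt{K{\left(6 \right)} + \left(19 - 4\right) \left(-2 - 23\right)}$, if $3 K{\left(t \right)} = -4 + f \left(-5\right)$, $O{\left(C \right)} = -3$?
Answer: $- i \sqrt{3342} \approx - 57.81 i$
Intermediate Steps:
$K{\left(t \right)} = \frac{11}{3}$ ($K{\left(t \right)} = \frac{-4 - -15}{3} = \frac{-4 + 15}{3} = \frac{1}{3} \cdot 11 = \frac{11}{3}$)
$O{\left(3 \right)} \sqrt{K{\left(6 \right)} + \left(19 - 4\right) \left(-2 - 23\right)} = - 3 \sqrt{\frac{11}{3} + \left(19 - 4\right) \left(-2 - 23\right)} = - 3 \sqrt{\frac{11}{3} + 15 \left(-25\right)} = - 3 \sqrt{\frac{11}{3} - 375} = - 3 \sqrt{- \frac{1114}{3}} = - 3 \frac{i \sqrt{3342}}{3} = - i \sqrt{3342}$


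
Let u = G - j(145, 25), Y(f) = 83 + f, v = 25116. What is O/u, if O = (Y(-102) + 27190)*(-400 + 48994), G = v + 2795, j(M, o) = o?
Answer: 660173787/13943 ≈ 47348.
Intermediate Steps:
G = 27911 (G = 25116 + 2795 = 27911)
O = 1320347574 (O = ((83 - 102) + 27190)*(-400 + 48994) = (-19 + 27190)*48594 = 27171*48594 = 1320347574)
u = 27886 (u = 27911 - 1*25 = 27911 - 25 = 27886)
O/u = 1320347574/27886 = 1320347574*(1/27886) = 660173787/13943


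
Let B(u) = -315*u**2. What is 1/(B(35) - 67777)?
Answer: -1/453652 ≈ -2.2043e-6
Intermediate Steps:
1/(B(35) - 67777) = 1/(-315*35**2 - 67777) = 1/(-315*1225 - 67777) = 1/(-385875 - 67777) = 1/(-453652) = -1/453652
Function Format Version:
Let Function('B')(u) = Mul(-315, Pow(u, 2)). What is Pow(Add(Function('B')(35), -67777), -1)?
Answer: Rational(-1, 453652) ≈ -2.2043e-6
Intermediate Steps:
Pow(Add(Function('B')(35), -67777), -1) = Pow(Add(Mul(-315, Pow(35, 2)), -67777), -1) = Pow(Add(Mul(-315, 1225), -67777), -1) = Pow(Add(-385875, -67777), -1) = Pow(-453652, -1) = Rational(-1, 453652)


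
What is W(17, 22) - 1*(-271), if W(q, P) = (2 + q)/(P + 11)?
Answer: 8962/33 ≈ 271.58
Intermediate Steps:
W(q, P) = (2 + q)/(11 + P)
W(17, 22) - 1*(-271) = (2 + 17)/(11 + 22) - 1*(-271) = 19/33 + 271 = 8962/33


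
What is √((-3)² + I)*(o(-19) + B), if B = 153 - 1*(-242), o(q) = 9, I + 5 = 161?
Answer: 404*√165 ≈ 5189.5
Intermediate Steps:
I = 156 (I = -5 + 161 = 156)
B = 395 (B = 153 + 242 = 395)
√((-3)² + I)*(o(-19) + B) = √((-3)² + 156)*(9 + 395) = √(9 + 156)*404 = √165*404 = 404*√165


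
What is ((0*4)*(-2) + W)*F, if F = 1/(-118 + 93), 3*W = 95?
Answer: -19/15 ≈ -1.2667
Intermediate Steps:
W = 95/3 (W = (1/3)*95 = 95/3 ≈ 31.667)
F = -1/25 (F = 1/(-25) = -1/25 ≈ -0.040000)
((0*4)*(-2) + W)*F = ((0*4)*(-2) + 95/3)*(-1/25) = (0*(-2) + 95/3)*(-1/25) = (0 + 95/3)*(-1/25) = (95/3)*(-1/25) = -19/15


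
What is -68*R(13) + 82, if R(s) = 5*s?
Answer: -4338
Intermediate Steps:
-68*R(13) + 82 = -340*13 + 82 = -68*65 + 82 = -4420 + 82 = -4338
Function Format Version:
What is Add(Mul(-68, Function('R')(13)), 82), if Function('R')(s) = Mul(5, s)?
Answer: -4338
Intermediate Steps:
Add(Mul(-68, Function('R')(13)), 82) = Add(Mul(-68, Mul(5, 13)), 82) = Add(Mul(-68, 65), 82) = Add(-4420, 82) = -4338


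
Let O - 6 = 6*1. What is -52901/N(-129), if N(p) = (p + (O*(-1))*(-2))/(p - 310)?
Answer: -23223539/105 ≈ -2.2118e+5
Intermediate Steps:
O = 12 (O = 6 + 6*1 = 6 + 6 = 12)
N(p) = (24 + p)/(-310 + p) (N(p) = (p + (12*(-1))*(-2))/(p - 310) = (p - 12*(-2))/(-310 + p) = (p + 24)/(-310 + p) = (24 + p)/(-310 + p))
-52901/N(-129) = -52901*(-310 - 129)/(24 - 129) = -52901/(-105/(-439)) = -52901/((-1/439*(-105))) = -52901/105/439 = -52901*439/105 = -23223539/105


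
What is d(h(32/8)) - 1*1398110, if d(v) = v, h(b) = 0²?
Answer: -1398110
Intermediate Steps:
h(b) = 0
d(h(32/8)) - 1*1398110 = 0 - 1*1398110 = 0 - 1398110 = -1398110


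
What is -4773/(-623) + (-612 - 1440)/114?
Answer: -6441/623 ≈ -10.339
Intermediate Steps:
-4773/(-623) + (-612 - 1440)/114 = -4773*(-1/623) - 2052*1/114 = 4773/623 - 18 = -6441/623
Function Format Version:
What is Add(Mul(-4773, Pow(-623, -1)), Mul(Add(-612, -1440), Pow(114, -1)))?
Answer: Rational(-6441, 623) ≈ -10.339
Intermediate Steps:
Add(Mul(-4773, Pow(-623, -1)), Mul(Add(-612, -1440), Pow(114, -1))) = Add(Mul(-4773, Rational(-1, 623)), Mul(-2052, Rational(1, 114))) = Add(Rational(4773, 623), -18) = Rational(-6441, 623)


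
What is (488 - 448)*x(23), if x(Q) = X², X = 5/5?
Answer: 40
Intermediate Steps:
X = 1 (X = 5*(⅕) = 1)
x(Q) = 1 (x(Q) = 1² = 1)
(488 - 448)*x(23) = (488 - 448)*1 = 40*1 = 40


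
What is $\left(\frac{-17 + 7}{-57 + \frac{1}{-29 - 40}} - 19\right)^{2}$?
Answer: $\frac{1371072784}{3869089} \approx 354.37$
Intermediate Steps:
$\left(\frac{-17 + 7}{-57 + \frac{1}{-29 - 40}} - 19\right)^{2} = \left(- \frac{10}{-57 + \frac{1}{-69}} - 19\right)^{2} = \left(- \frac{10}{-57 - \frac{1}{69}} - 19\right)^{2} = \left(- \frac{10}{- \frac{3934}{69}} - 19\right)^{2} = \left(\left(-10\right) \left(- \frac{69}{3934}\right) - 19\right)^{2} = \left(\frac{345}{1967} - 19\right)^{2} = \left(- \frac{37028}{1967}\right)^{2} = \frac{1371072784}{3869089}$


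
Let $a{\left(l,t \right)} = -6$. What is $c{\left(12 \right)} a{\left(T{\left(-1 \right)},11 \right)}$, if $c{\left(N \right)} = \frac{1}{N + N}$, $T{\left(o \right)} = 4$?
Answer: $- \frac{1}{4} \approx -0.25$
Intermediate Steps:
$c{\left(N \right)} = \frac{1}{2 N}$
$c{\left(12 \right)} a{\left(T{\left(-1 \right)},11 \right)} = \frac{1}{2 \cdot 12} \left(-6\right) = \frac{1}{2} \cdot \frac{1}{12} \left(-6\right) = \frac{1}{24} \left(-6\right) = - \frac{1}{4}$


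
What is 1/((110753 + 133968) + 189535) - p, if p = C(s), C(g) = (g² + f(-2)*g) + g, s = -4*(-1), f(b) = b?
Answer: -5211071/434256 ≈ -12.000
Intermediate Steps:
s = 4
C(g) = g² - g (C(g) = (g² - 2*g) + g = g² - g)
p = 12 (p = 4*(-1 + 4) = 4*3 = 12)
1/((110753 + 133968) + 189535) - p = 1/((110753 + 133968) + 189535) - 1*12 = 1/(244721 + 189535) - 12 = 1/434256 - 12 = -5211071/434256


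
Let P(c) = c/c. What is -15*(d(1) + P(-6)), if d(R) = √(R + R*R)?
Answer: -15 - 15*√2 ≈ -36.213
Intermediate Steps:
d(R) = √(R + R²)
P(c) = 1
-15*(d(1) + P(-6)) = -15*(√(1*(1 + 1)) + 1) = -15*(√(1*2) + 1) = -15*(√2 + 1) = -15*(1 + √2) = -15 - 15*√2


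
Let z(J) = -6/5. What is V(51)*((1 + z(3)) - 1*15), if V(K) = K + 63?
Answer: -8664/5 ≈ -1732.8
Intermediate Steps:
V(K) = 63 + K
z(J) = -6/5 (z(J) = -6*⅕ = -6/5)
V(51)*((1 + z(3)) - 1*15) = (63 + 51)*((1 - 6/5) - 1*15) = 114*(-⅕ - 15) = 114*(-76/5) = -8664/5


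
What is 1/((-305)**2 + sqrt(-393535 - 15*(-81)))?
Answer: 18605/1730808589 - 8*I*sqrt(6130)/8654042945 ≈ 1.0749e-5 - 7.2377e-8*I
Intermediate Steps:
1/((-305)**2 + sqrt(-393535 - 15*(-81))) = 1/(93025 + sqrt(-393535 + 1215)) = 1/(93025 + sqrt(-392320)) = 1/(93025 + 8*I*sqrt(6130))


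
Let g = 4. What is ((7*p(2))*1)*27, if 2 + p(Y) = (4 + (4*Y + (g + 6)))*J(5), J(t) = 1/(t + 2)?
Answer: 216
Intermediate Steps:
J(t) = 1/(2 + t)
p(Y) = 4*Y/7 (p(Y) = -2 + (4 + (4*Y + (4 + 6)))/(2 + 5) = -2 + (4 + (4*Y + 10))/7 = -2 + (4 + (10 + 4*Y))*(⅐) = -2 + (14 + 4*Y)*(⅐) = -2 + (2 + 4*Y/7) = 4*Y/7)
((7*p(2))*1)*27 = ((7*((4/7)*2))*1)*27 = ((7*(8/7))*1)*27 = (8*1)*27 = 8*27 = 216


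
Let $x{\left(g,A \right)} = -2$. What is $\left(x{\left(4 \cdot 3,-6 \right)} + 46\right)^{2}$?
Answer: $1936$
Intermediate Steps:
$\left(x{\left(4 \cdot 3,-6 \right)} + 46\right)^{2} = \left(-2 + 46\right)^{2} = 44^{2} = 1936$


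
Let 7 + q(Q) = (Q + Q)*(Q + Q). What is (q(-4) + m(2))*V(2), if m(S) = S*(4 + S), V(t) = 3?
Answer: 207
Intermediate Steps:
q(Q) = -7 + 4*Q² (q(Q) = -7 + (Q + Q)*(Q + Q) = -7 + (2*Q)*(2*Q) = -7 + 4*Q²)
(q(-4) + m(2))*V(2) = ((-7 + 4*(-4)²) + 2*(4 + 2))*3 = ((-7 + 4*16) + 2*6)*3 = ((-7 + 64) + 12)*3 = (57 + 12)*3 = 69*3 = 207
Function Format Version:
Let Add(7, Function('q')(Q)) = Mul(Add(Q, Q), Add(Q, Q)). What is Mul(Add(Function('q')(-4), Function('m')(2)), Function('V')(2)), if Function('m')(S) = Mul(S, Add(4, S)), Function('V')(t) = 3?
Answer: 207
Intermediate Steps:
Function('q')(Q) = Add(-7, Mul(4, Pow(Q, 2))) (Function('q')(Q) = Add(-7, Mul(Add(Q, Q), Add(Q, Q))) = Add(-7, Mul(Mul(2, Q), Mul(2, Q))) = Add(-7, Mul(4, Pow(Q, 2))))
Mul(Add(Function('q')(-4), Function('m')(2)), Function('V')(2)) = Mul(Add(Add(-7, Mul(4, Pow(-4, 2))), Mul(2, Add(4, 2))), 3) = Mul(Add(Add(-7, Mul(4, 16)), Mul(2, 6)), 3) = Mul(Add(Add(-7, 64), 12), 3) = Mul(Add(57, 12), 3) = Mul(69, 3) = 207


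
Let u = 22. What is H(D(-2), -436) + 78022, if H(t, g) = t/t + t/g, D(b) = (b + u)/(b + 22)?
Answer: 34018027/436 ≈ 78023.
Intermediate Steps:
D(b) = 1 (D(b) = (b + 22)/(b + 22) = (22 + b)/(22 + b) = 1)
H(t, g) = 1 + t/g
H(D(-2), -436) + 78022 = (-436 + 1)/(-436) + 78022 = -1/436*(-435) + 78022 = 435/436 + 78022 = 34018027/436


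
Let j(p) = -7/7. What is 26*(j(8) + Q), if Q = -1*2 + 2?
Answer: -26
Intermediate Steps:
Q = 0 (Q = -2 + 2 = 0)
j(p) = -1 (j(p) = -7*⅐ = -1)
26*(j(8) + Q) = 26*(-1 + 0) = 26*(-1) = -26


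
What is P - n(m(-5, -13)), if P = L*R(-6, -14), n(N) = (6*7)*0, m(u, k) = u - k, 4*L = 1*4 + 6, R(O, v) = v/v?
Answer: 5/2 ≈ 2.5000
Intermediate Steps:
R(O, v) = 1
L = 5/2 (L = (1*4 + 6)/4 = (4 + 6)/4 = (¼)*10 = 5/2 ≈ 2.5000)
n(N) = 0 (n(N) = 42*0 = 0)
P = 5/2 (P = (5/2)*1 = 5/2 ≈ 2.5000)
P - n(m(-5, -13)) = 5/2 - 1*0 = 5/2 + 0 = 5/2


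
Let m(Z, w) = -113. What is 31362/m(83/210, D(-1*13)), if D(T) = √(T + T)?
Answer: -31362/113 ≈ -277.54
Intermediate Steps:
D(T) = √2*√T (D(T) = √(2*T) = √2*√T)
31362/m(83/210, D(-1*13)) = 31362/(-113) = 31362*(-1/113) = -31362/113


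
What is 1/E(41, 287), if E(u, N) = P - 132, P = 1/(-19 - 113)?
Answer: -132/17425 ≈ -0.0075753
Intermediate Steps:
P = -1/132 (P = 1/(-132) = -1/132 ≈ -0.0075758)
E(u, N) = -17425/132 (E(u, N) = -1/132 - 132 = -17425/132)
1/E(41, 287) = 1/(-17425/132) = -132/17425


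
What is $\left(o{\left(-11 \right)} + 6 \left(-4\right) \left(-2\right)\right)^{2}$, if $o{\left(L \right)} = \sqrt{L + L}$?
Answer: $\left(48 + i \sqrt{22}\right)^{2} \approx 2282.0 + 450.28 i$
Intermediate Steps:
$o{\left(L \right)} = \sqrt{2} \sqrt{L}$ ($o{\left(L \right)} = \sqrt{2 L} = \sqrt{2} \sqrt{L}$)
$\left(o{\left(-11 \right)} + 6 \left(-4\right) \left(-2\right)\right)^{2} = \left(\sqrt{2} \sqrt{-11} + 6 \left(-4\right) \left(-2\right)\right)^{2} = \left(\sqrt{2} i \sqrt{11} - -48\right)^{2} = \left(i \sqrt{22} + 48\right)^{2} = \left(48 + i \sqrt{22}\right)^{2}$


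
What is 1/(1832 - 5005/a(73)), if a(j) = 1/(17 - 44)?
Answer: 1/136967 ≈ 7.3010e-6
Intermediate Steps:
a(j) = -1/27 (a(j) = 1/(-27) = -1/27)
1/(1832 - 5005/a(73)) = 1/(1832 - 5005/(-1/27)) = 1/(1832 - 5005*(-27)) = 1/(1832 + 135135) = 1/136967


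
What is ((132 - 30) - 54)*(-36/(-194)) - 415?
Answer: -39391/97 ≈ -406.09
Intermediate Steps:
((132 - 30) - 54)*(-36/(-194)) - 415 = (102 - 54)*(-36*(-1/194)) - 415 = 48*(18/97) - 415 = 864/97 - 415 = -39391/97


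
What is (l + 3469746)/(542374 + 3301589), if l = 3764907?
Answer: 2411551/1281321 ≈ 1.8821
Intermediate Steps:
(l + 3469746)/(542374 + 3301589) = (3764907 + 3469746)/(542374 + 3301589) = 7234653/3843963 = 7234653*(1/3843963) = 2411551/1281321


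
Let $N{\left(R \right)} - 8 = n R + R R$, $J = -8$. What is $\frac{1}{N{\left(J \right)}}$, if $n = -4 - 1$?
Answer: $\frac{1}{112} \approx 0.0089286$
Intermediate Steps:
$n = -5$ ($n = -4 - 1 = -5$)
$N{\left(R \right)} = 8 + R^{2} - 5 R$ ($N{\left(R \right)} = 8 - \left(5 R - R R\right) = 8 + \left(- 5 R + R^{2}\right) = 8 + \left(R^{2} - 5 R\right) = 8 + R^{2} - 5 R$)
$\frac{1}{N{\left(J \right)}} = \frac{1}{8 + \left(-8\right)^{2} - -40} = \frac{1}{8 + 64 + 40} = \frac{1}{112}$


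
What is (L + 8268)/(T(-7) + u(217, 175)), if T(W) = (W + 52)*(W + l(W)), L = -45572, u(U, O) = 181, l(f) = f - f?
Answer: 18652/67 ≈ 278.39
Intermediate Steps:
l(f) = 0
T(W) = W*(52 + W) (T(W) = (W + 52)*(W + 0) = (52 + W)*W = W*(52 + W))
(L + 8268)/(T(-7) + u(217, 175)) = (-45572 + 8268)/(-7*(52 - 7) + 181) = -37304/(-7*45 + 181) = -37304/(-315 + 181) = -37304/(-134) = -37304*(-1/134) = 18652/67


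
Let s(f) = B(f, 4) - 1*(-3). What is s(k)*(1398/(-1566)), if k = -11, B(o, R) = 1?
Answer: -932/261 ≈ -3.5709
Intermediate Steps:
s(f) = 4 (s(f) = 1 - 1*(-3) = 1 + 3 = 4)
s(k)*(1398/(-1566)) = 4*(1398/(-1566)) = 4*(1398*(-1/1566)) = 4*(-233/261) = -932/261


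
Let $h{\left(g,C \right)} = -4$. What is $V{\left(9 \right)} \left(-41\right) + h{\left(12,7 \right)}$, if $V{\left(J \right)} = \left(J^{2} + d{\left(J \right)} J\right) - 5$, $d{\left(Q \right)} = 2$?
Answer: $-3858$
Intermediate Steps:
$V{\left(J \right)} = -5 + J^{2} + 2 J$ ($V{\left(J \right)} = \left(J^{2} + 2 J\right) - 5 = -5 + J^{2} + 2 J$)
$V{\left(9 \right)} \left(-41\right) + h{\left(12,7 \right)} = \left(-5 + 9^{2} + 2 \cdot 9\right) \left(-41\right) - 4 = \left(-5 + 81 + 18\right) \left(-41\right) - 4 = 94 \left(-41\right) - 4 = -3854 - 4 = -3858$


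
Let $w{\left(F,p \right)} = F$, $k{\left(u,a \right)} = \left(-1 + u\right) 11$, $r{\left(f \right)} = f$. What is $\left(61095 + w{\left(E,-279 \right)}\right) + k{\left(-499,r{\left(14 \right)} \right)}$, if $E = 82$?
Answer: $55677$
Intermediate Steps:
$k{\left(u,a \right)} = -11 + 11 u$
$\left(61095 + w{\left(E,-279 \right)}\right) + k{\left(-499,r{\left(14 \right)} \right)} = \left(61095 + 82\right) + \left(-11 + 11 \left(-499\right)\right) = 61177 - 5500 = 55677$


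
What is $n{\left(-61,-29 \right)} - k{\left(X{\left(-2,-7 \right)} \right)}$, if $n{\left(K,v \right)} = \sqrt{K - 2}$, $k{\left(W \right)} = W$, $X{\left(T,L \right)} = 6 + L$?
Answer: $1 + 3 i \sqrt{7} \approx 1.0 + 7.9373 i$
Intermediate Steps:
$n{\left(K,v \right)} = \sqrt{-2 + K}$
$n{\left(-61,-29 \right)} - k{\left(X{\left(-2,-7 \right)} \right)} = \sqrt{-2 - 61} - \left(6 - 7\right) = \sqrt{-63} - -1 = 3 i \sqrt{7} + 1 = 1 + 3 i \sqrt{7}$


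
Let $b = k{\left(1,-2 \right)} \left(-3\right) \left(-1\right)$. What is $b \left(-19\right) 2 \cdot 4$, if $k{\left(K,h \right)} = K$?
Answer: $-456$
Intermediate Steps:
$b = 3$ ($b = 1 \left(-3\right) \left(-1\right) = \left(-3\right) \left(-1\right) = 3$)
$b \left(-19\right) 2 \cdot 4 = 3 \left(-19\right) 2 \cdot 4 = \left(-57\right) 8 = -456$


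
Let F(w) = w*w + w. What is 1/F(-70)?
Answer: 1/4830 ≈ 0.00020704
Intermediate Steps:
F(w) = w + w**2 (F(w) = w**2 + w = w + w**2)
1/F(-70) = 1/(-70*(1 - 70)) = 1/(-70*(-69)) = 1/4830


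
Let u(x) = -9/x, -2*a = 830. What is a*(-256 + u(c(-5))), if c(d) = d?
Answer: 105493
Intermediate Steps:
a = -415 (a = -½*830 = -415)
a*(-256 + u(c(-5))) = -415*(-256 - 9/(-5)) = -415*(-256 - 9*(-⅕)) = -415*(-256 + 9/5) = -415*(-1271/5) = 105493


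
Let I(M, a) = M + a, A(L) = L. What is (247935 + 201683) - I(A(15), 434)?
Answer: 449169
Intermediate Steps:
(247935 + 201683) - I(A(15), 434) = (247935 + 201683) - (15 + 434) = 449618 - 1*449 = 449618 - 449 = 449169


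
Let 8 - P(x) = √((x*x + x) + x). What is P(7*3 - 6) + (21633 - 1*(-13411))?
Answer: 35052 - √255 ≈ 35036.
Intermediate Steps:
P(x) = 8 - √(x² + 2*x) (P(x) = 8 - √((x*x + x) + x) = 8 - √((x² + x) + x) = 8 - √((x + x²) + x) = 8 - √(x² + 2*x))
P(7*3 - 6) + (21633 - 1*(-13411)) = (8 - √((7*3 - 6)*(2 + (7*3 - 6)))) + (21633 - 1*(-13411)) = (8 - √((21 - 6)*(2 + (21 - 6)))) + (21633 + 13411) = (8 - √(15*(2 + 15))) + 35044 = (8 - √(15*17)) + 35044 = (8 - √255) + 35044 = 35052 - √255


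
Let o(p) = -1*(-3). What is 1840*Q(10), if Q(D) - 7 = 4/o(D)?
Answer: 46000/3 ≈ 15333.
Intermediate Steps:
o(p) = 3
Q(D) = 25/3 (Q(D) = 7 + 4/3 = 25/3)
1840*Q(10) = 1840*(25/3) = 46000/3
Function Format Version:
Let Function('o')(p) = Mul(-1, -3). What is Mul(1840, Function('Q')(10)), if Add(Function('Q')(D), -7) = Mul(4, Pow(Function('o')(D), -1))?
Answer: Rational(46000, 3) ≈ 15333.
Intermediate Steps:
Function('o')(p) = 3
Function('Q')(D) = Rational(25, 3) (Function('Q')(D) = Add(7, Mul(4, Pow(3, -1))) = Add(7, Mul(4, Rational(1, 3))) = Add(7, Rational(4, 3)) = Rational(25, 3))
Mul(1840, Function('Q')(10)) = Mul(1840, Rational(25, 3)) = Rational(46000, 3)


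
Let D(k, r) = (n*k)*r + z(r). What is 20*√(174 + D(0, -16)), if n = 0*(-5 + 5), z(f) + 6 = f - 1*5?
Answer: 140*√3 ≈ 242.49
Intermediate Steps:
z(f) = -11 + f (z(f) = -6 + (f - 1*5) = -6 + (f - 5) = -6 + (-5 + f) = -11 + f)
n = 0 (n = 0*0 = 0)
D(k, r) = -11 + r (D(k, r) = (0*k)*r + (-11 + r) = 0*r + (-11 + r) = 0 + (-11 + r) = -11 + r)
20*√(174 + D(0, -16)) = 20*√(174 + (-11 - 16)) = 20*√(174 - 27) = 20*√147 = 20*(7*√3) = 140*√3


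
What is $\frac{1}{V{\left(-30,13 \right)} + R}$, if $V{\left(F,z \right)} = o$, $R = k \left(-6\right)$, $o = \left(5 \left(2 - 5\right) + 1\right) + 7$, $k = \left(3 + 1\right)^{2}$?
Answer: $- \frac{1}{103} \approx -0.0097087$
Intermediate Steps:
$k = 16$ ($k = 4^{2} = 16$)
$o = -7$ ($o = \left(5 \left(-3\right) + 1\right) + 7 = \left(-15 + 1\right) + 7 = -14 + 7 = -7$)
$R = -96$ ($R = 16 \left(-6\right) = -96$)
$V{\left(F,z \right)} = -7$
$\frac{1}{V{\left(-30,13 \right)} + R} = \frac{1}{-7 - 96} = \frac{1}{-103} = - \frac{1}{103}$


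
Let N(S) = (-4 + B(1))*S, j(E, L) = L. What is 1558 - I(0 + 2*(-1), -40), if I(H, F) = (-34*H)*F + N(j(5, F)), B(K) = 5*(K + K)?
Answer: 4518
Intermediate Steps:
B(K) = 10*K (B(K) = 5*(2*K) = 10*K)
N(S) = 6*S (N(S) = (-4 + 10*1)*S = (-4 + 10)*S = 6*S)
I(H, F) = 6*F - 34*F*H (I(H, F) = (-34*H)*F + 6*F = -34*F*H + 6*F = 6*F - 34*F*H)
1558 - I(0 + 2*(-1), -40) = 1558 - 2*(-40)*(3 - 17*(0 + 2*(-1))) = 1558 - 2*(-40)*(3 - 17*(0 - 2)) = 1558 - 2*(-40)*(3 - 17*(-2)) = 1558 - 2*(-40)*(3 + 34) = 1558 - 2*(-40)*37 = 1558 - 1*(-2960) = 1558 + 2960 = 4518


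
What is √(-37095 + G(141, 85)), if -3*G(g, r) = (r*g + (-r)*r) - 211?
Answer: I*√347502/3 ≈ 196.5*I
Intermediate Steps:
G(g, r) = 211/3 + r²/3 - g*r/3 (G(g, r) = -((r*g + (-r)*r) - 211)/3 = -((g*r - r²) - 211)/3 = -((-r² + g*r) - 211)/3 = -(-211 - r² + g*r)/3 = 211/3 + r²/3 - g*r/3)
√(-37095 + G(141, 85)) = √(-37095 + (211/3 + (⅓)*85² - ⅓*141*85)) = √(-37095 + (211/3 + (⅓)*7225 - 3995)) = √(-37095 + (211/3 + 7225/3 - 3995)) = √(-37095 - 4549/3) = √(-115834/3) = I*√347502/3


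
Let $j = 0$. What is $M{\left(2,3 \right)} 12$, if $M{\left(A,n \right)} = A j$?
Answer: $0$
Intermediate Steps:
$M{\left(A,n \right)} = 0$ ($M{\left(A,n \right)} = A 0 = 0$)
$M{\left(2,3 \right)} 12 = 0 \cdot 12 = 0$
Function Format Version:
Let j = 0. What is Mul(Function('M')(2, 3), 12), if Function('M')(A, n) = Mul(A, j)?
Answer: 0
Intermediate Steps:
Function('M')(A, n) = 0 (Function('M')(A, n) = Mul(A, 0) = 0)
Mul(Function('M')(2, 3), 12) = Mul(0, 12) = 0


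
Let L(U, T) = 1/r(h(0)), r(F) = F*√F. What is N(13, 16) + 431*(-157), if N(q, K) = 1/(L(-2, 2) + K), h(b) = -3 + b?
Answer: (-67667*√3 + 9744039*I)/(√3 - 144*I) ≈ -67667.0 - 0.0007515*I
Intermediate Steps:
r(F) = F^(3/2)
L(U, T) = I*√3/9 (L(U, T) = 1/((-3 + 0)^(3/2)) = 1/((-3)^(3/2)) = 1/(-3*I*√3) = I*√3/9)
N(q, K) = 1/(K + I*√3/9) (N(q, K) = 1/(I*√3/9 + K) = 1/(K + I*√3/9))
N(13, 16) + 431*(-157) = 9/(9*16 + I*√3) + 431*(-157) = 9/(144 + I*√3) - 67667 = -67667 + 9/(144 + I*√3)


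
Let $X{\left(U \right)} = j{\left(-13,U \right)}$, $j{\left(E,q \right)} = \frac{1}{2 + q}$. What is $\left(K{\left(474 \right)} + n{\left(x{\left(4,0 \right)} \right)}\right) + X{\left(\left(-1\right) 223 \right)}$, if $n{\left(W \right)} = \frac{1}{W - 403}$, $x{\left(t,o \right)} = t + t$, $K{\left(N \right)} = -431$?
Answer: $- \frac{37624761}{87295} \approx -431.01$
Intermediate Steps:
$x{\left(t,o \right)} = 2 t$
$n{\left(W \right)} = \frac{1}{-403 + W}$
$X{\left(U \right)} = \frac{1}{2 + U}$
$\left(K{\left(474 \right)} + n{\left(x{\left(4,0 \right)} \right)}\right) + X{\left(\left(-1\right) 223 \right)} = \left(-431 + \frac{1}{-403 + 2 \cdot 4}\right) + \frac{1}{2 - 223} = \left(-431 + \frac{1}{-403 + 8}\right) + \frac{1}{2 - 223} = \left(-431 + \frac{1}{-395}\right) + \frac{1}{-221} = \left(-431 - \frac{1}{395}\right) - \frac{1}{221} = - \frac{170246}{395} - \frac{1}{221} = - \frac{37624761}{87295}$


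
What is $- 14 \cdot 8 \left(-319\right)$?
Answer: $35728$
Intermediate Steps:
$- 14 \cdot 8 \left(-319\right) = \left(-14\right) \left(-2552\right) = 35728$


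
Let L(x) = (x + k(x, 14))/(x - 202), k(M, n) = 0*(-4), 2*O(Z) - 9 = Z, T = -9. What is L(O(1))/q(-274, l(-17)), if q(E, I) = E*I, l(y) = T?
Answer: -5/485802 ≈ -1.0292e-5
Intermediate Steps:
O(Z) = 9/2 + Z/2
k(M, n) = 0
l(y) = -9
L(x) = x/(-202 + x) (L(x) = (x + 0)/(x - 202) = x/(-202 + x))
L(O(1))/q(-274, l(-17)) = ((9/2 + (1/2)*1)/(-202 + (9/2 + (1/2)*1)))/((-274*(-9))) = ((9/2 + 1/2)/(-202 + (9/2 + 1/2)))/2466 = (5/(-202 + 5))*(1/2466) = (5/(-197))*(1/2466) = (5*(-1/197))*(1/2466) = -5/197*1/2466 = -5/485802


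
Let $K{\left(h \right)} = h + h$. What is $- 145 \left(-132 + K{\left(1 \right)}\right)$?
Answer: $18850$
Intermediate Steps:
$K{\left(h \right)} = 2 h$
$- 145 \left(-132 + K{\left(1 \right)}\right) = - 145 \left(-132 + 2 \cdot 1\right) = - 145 \left(-132 + 2\right) = \left(-145\right) \left(-130\right) = 18850$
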